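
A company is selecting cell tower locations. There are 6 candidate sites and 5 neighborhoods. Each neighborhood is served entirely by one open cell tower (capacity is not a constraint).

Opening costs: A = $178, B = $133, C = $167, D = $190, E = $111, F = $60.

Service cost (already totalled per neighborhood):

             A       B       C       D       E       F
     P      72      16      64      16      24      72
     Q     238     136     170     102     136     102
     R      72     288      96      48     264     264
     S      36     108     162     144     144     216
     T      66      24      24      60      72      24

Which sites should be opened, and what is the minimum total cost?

Open A and F; minimum total cost 544.

For any fixed open set, each neighborhood goes to its cheapest open site; total = fixed + service.
{A, F}: P→A 72, Q→F 102, R→A 72, S→A 36, T→F 24. Service 306; fixed 238; total 544.
{D}: service 370 + fixed 190 = 560
{D, F}: service 334 + fixed 250 = 584
{A, B, C, D, E, F}: P→B 16, Q→D 102, R→D 48, S→A 36, T→B 24. Service 226; fixed 839; total 1065.
No other subset beats 544.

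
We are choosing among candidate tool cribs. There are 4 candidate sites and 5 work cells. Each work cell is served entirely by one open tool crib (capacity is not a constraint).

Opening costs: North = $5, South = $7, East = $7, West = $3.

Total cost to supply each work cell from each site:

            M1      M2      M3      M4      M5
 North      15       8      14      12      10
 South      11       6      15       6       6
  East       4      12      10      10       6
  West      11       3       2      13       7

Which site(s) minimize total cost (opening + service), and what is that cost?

For any fixed open set, each work cell goes to its cheapest open site; total = fixed + service.
{East, West}: M1→East 4, M2→West 3, M3→West 2, M4→East 10, M5→East 6. Service 25; fixed 10; total 35.
{South, East, West}: M1→East 4, M2→West 3, M3→West 2, M4→South 6, M5→South 6. Service 21; fixed 17; total 38.
{South, West}: M1→South 11, M2→West 3, M3→West 2, M4→South 6, M5→South 6. Service 28; fixed 10; total 38.
{North, South, East, West}: service 21 + fixed 22 = 43
No other subset beats 35.

Open East and West; minimum total cost 35.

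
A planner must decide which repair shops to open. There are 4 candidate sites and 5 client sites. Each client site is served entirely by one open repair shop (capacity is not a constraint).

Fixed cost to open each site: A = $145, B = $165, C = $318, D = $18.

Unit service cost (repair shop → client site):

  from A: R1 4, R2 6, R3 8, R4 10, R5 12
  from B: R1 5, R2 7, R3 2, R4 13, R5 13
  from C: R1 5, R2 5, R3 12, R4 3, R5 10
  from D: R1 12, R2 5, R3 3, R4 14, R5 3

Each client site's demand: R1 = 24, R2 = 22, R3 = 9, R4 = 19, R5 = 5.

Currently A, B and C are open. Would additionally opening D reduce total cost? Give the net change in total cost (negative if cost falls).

Current service cost with {A, B, C}: 331.
Adding D: each client site re-picks its cheapest; new service cost 296, saving 35.
Extra fixed cost: 18. Net change = 18 − 35 = -17.
(Totals: 959 → 942.)

Yes — net change −17 (cost falls by 17).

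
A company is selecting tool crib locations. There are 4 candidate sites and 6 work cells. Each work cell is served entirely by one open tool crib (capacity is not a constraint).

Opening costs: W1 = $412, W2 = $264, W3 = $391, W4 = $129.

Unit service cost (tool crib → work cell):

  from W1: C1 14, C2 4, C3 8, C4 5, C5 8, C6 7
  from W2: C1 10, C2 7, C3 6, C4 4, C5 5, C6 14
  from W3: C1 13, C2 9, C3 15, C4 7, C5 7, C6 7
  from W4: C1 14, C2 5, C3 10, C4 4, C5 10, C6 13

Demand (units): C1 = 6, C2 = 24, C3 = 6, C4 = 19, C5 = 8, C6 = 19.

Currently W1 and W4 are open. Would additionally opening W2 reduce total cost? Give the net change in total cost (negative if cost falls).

Current service cost with {W1, W4}: 501.
Adding W2: each work cell re-picks its cheapest; new service cost 441, saving 60.
Extra fixed cost: 264. Net change = 264 − 60 = 204.
(Totals: 1042 → 1246.)

No — net change +204 (cost rises by 204).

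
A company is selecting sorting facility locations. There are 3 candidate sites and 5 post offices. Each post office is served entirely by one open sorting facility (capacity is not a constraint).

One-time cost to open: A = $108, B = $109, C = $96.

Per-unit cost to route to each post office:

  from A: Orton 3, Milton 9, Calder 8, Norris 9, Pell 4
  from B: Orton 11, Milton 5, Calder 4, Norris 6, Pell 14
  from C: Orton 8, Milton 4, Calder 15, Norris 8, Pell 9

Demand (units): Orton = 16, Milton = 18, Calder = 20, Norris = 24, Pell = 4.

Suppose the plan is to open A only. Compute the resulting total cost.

Each post office is assigned to its cheapest site among the open ones.
{A}: Orton→A 3·16=48, Milton→A 9·18=162, Calder→A 8·20=160, Norris→A 9·24=216, Pell→A 4·4=16. Service 602; fixed 108; total 710.

Total cost: 710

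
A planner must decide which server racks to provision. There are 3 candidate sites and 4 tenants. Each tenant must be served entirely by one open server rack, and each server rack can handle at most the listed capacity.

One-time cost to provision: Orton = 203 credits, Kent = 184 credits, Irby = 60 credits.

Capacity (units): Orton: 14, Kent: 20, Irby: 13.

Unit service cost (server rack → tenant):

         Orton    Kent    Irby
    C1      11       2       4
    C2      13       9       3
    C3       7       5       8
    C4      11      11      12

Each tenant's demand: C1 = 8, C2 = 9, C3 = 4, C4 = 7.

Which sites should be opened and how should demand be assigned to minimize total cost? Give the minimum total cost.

Minimum total cost: 384

Open {Kent, Irby}: C1→Kent 2·8=16, C2→Irby 3·9=27, C3→Kent 5·4=20, C4→Kent 11·7=77.
Loads: Kent carries 19/20, Irby carries 9/13. Service 140; fixed 244; total 384.
Next best feasible plan costs 396.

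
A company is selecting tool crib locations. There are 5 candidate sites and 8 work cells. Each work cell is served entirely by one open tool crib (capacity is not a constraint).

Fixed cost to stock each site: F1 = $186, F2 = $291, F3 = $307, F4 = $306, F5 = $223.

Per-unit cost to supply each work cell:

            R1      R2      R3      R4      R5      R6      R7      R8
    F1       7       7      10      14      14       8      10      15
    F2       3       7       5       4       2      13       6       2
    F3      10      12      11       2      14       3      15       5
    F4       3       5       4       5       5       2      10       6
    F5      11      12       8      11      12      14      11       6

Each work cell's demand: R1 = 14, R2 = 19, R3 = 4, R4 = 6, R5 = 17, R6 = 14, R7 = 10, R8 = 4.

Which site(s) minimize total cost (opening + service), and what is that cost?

For any fixed open set, each work cell goes to its cheapest open site; total = fixed + service.
{F4}: R1→F4 3·14=42, R2→F4 5·19=95, R3→F4 4·4=16, R4→F4 5·6=30, R5→F4 5·17=85, R6→F4 2·14=28, R7→F4 10·10=100, R8→F4 6·4=24. Service 420; fixed 306; total 726.
{F2}: R1→F2 3·14=42, R2→F2 7·19=133, R3→F2 5·4=20, R4→F2 4·6=24, R5→F2 2·17=34, R6→F2 13·14=182, R7→F2 6·10=60, R8→F2 2·4=8. Service 503; fixed 291; total 794.
{F2, F4}: service 307 + fixed 597 = 904
{F1, F2, F3, F4, F5}: R1→F2 3·14=42, R2→F4 5·19=95, R3→F4 4·4=16, R4→F3 2·6=12, R5→F2 2·17=34, R6→F4 2·14=28, R7→F2 6·10=60, R8→F2 2·4=8. Service 295; fixed 1313; total 1608.
No other subset beats 726.

Open F4 only; minimum total cost 726.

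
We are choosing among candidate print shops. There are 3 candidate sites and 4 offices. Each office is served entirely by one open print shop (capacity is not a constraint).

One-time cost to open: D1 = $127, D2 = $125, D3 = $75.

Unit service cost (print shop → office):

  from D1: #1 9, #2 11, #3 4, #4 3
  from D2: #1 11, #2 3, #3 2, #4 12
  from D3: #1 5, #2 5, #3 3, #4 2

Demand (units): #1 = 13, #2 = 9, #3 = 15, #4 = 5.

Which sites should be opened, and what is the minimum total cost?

For any fixed open set, each office goes to its cheapest open site; total = fixed + service.
{D3}: #1→D3 5·13=65, #2→D3 5·9=45, #3→D3 3·15=45, #4→D3 2·5=10. Service 165; fixed 75; total 240.
{D2, D3}: service 132 + fixed 200 = 332
{D1, D3}: service 165 + fixed 202 = 367
{D1, D2, D3}: service 132 + fixed 327 = 459
(All 7 nonempty subsets were checked; D3 only is lowest.)

Open D3 only; minimum total cost 240.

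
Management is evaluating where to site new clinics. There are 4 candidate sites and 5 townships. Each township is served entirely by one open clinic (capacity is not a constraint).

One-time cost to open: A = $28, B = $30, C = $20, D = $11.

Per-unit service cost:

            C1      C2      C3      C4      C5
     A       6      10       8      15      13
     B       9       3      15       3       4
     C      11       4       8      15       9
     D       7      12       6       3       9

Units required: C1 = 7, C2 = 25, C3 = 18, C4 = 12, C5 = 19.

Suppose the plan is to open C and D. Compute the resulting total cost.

Total cost: 495

Each township is assigned to its cheapest site among the open ones.
{C, D}: C1→D 7·7=49, C2→C 4·25=100, C3→D 6·18=108, C4→D 3·12=36, C5→C 9·19=171. Service 464; fixed 31; total 495.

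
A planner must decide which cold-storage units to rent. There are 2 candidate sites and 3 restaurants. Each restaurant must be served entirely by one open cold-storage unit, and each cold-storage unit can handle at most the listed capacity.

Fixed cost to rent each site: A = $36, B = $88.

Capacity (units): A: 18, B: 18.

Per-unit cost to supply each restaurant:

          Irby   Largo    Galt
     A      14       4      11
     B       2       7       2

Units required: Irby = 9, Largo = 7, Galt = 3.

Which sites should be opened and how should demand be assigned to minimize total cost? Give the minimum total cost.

Minimum total cost: 176

Open {A, B}: Irby→B 2·9=18, Largo→A 4·7=28, Galt→B 2·3=6.
Loads: A carries 7/18, B carries 12/18. Service 52; fixed 124; total 176.
Next best feasible plan costs 203.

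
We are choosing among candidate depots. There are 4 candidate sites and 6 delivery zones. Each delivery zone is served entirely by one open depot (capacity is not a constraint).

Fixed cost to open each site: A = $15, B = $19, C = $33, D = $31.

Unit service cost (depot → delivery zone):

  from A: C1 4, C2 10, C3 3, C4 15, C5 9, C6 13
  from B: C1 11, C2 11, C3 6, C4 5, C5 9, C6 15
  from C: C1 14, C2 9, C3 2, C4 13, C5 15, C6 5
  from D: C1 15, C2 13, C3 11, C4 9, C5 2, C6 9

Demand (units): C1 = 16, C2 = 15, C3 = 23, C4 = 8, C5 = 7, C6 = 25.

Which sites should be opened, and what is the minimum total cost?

Open A, B, C and D; minimum total cost 522.

For any fixed open set, each delivery zone goes to its cheapest open site; total = fixed + service.
{A, B, C, D}: C1→A 4·16=64, C2→C 9·15=135, C3→C 2·23=46, C4→B 5·8=40, C5→D 2·7=14, C6→C 5·25=125. Service 424; fixed 98; total 522.
{A, C, D}: service 456 + fixed 79 = 535
{A, B, C}: service 473 + fixed 67 = 540
{A}: service 791 + fixed 15 = 806
No other subset beats 522.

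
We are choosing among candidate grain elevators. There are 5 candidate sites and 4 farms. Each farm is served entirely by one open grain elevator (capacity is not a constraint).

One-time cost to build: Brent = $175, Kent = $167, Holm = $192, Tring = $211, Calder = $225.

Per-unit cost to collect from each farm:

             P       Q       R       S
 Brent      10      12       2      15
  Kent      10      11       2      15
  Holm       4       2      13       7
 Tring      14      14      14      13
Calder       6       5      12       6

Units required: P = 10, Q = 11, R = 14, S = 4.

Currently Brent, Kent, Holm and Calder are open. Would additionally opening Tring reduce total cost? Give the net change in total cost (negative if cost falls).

No — net change +211 (cost rises by 211).

Current service cost with {Brent, Kent, Holm, Calder}: 114.
Adding Tring: each farm re-picks its cheapest; new service cost 114, saving 0.
Extra fixed cost: 211. Net change = 211 − 0 = 211.
(Totals: 873 → 1084.)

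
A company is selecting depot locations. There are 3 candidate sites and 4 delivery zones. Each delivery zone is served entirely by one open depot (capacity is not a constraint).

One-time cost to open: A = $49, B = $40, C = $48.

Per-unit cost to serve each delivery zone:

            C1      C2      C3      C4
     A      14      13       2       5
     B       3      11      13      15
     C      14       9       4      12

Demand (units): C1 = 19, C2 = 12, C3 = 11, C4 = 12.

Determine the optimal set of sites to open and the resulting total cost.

Open A and B; minimum total cost 360.

For any fixed open set, each delivery zone goes to its cheapest open site; total = fixed + service.
{A, B}: C1→B 3·19=57, C2→B 11·12=132, C3→A 2·11=22, C4→A 5·12=60. Service 271; fixed 89; total 360.
{A, B, C}: service 247 + fixed 137 = 384
{B, C}: C1→B 3·19=57, C2→C 9·12=108, C3→C 4·11=44, C4→C 12·12=144. Service 353; fixed 88; total 441.
{B}: service 512 + fixed 40 = 552
No other subset beats 360.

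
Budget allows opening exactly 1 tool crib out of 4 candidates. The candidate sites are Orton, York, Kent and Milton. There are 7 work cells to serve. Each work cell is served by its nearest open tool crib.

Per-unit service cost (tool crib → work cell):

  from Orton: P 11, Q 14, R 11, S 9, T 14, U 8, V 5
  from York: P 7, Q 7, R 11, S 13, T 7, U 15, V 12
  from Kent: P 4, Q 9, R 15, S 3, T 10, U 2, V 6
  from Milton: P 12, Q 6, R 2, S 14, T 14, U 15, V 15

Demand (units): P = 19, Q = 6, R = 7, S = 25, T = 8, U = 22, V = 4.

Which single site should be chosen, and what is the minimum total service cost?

Choose Kent only; total service cost 458.

With exactly 1 open, each work cell uses its cheapest among the chosen.
{Kent}: P→Kent 4·19=76, Q→Kent 9·6=54, R→Kent 15·7=105, S→Kent 3·25=75, T→Kent 10·8=80, U→Kent 2·22=44, V→Kent 6·4=24. Service cost 458.
{Orton}: service cost 903
{York}: service cost 1011
Among all 4 size-1 choices, {Kent} is lowest.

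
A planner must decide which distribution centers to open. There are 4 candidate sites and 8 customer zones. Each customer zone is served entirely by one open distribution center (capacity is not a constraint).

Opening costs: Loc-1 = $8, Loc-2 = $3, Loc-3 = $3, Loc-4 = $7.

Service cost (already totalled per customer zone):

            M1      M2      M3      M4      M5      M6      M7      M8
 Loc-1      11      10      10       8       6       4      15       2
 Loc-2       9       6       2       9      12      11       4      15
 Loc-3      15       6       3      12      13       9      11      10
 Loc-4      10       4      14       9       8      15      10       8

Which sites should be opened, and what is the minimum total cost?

Open Loc-1 and Loc-2; minimum total cost 52.

For any fixed open set, each customer zone goes to its cheapest open site; total = fixed + service.
{Loc-1, Loc-2}: M1→Loc-2 9, M2→Loc-2 6, M3→Loc-2 2, M4→Loc-1 8, M5→Loc-1 6, M6→Loc-1 4, M7→Loc-2 4, M8→Loc-1 2. Service 41; fixed 11; total 52.
{Loc-1, Loc-2, Loc-3}: service 41 + fixed 14 = 55
{Loc-1, Loc-2, Loc-4}: service 39 + fixed 18 = 57
{Loc-1, Loc-2, Loc-3, Loc-4}: service 39 + fixed 21 = 60
No other subset beats 52.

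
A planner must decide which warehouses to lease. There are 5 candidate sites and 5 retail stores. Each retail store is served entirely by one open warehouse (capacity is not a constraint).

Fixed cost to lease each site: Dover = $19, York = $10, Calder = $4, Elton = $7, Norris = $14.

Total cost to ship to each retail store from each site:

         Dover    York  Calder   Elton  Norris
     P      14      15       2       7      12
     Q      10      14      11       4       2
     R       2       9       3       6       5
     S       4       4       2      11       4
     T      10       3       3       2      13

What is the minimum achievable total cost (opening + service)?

Minimum total cost: 24

For any fixed open set, each retail store goes to its cheapest open site; total = fixed + service.
{Calder, Elton}: P→Calder 2, Q→Elton 4, R→Calder 3, S→Calder 2, T→Elton 2. Service 13; fixed 11; total 24.
{Calder}: service 21 + fixed 4 = 25
{Calder, Norris}: P→Calder 2, Q→Norris 2, R→Calder 3, S→Calder 2, T→Calder 3. Service 12; fixed 18; total 30.
{Dover, York, Calder, Elton, Norris}: P→Calder 2, Q→Norris 2, R→Dover 2, S→Calder 2, T→Elton 2. Service 10; fixed 54; total 64.
No other subset beats 24.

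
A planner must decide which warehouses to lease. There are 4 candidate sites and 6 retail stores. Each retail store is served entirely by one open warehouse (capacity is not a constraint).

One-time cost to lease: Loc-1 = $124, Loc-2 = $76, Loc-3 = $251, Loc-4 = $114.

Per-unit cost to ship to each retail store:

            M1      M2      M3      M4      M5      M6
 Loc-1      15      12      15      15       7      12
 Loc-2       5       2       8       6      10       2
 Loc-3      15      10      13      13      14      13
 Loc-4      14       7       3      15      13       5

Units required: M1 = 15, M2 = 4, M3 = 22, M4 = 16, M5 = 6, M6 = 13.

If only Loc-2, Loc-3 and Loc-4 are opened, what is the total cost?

Total cost: 772

Each retail store is assigned to its cheapest site among the open ones.
{Loc-2, Loc-3, Loc-4}: M1→Loc-2 5·15=75, M2→Loc-2 2·4=8, M3→Loc-4 3·22=66, M4→Loc-2 6·16=96, M5→Loc-2 10·6=60, M6→Loc-2 2·13=26. Service 331; fixed 441; total 772.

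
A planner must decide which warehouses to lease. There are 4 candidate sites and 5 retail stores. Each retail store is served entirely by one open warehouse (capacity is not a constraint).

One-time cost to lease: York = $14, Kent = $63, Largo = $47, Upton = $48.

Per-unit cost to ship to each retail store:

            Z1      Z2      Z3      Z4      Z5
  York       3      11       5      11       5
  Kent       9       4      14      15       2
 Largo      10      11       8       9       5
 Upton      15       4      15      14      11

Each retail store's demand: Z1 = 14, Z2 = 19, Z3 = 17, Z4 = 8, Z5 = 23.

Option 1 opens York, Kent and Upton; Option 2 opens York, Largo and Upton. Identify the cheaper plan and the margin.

Option 1 is cheaper by 37.

Option 1: {York, Kent, Upton}: Z1→York 3·14=42, Z2→Kent 4·19=76, Z3→York 5·17=85, Z4→York 11·8=88, Z5→Kent 2·23=46. Service 337; fixed 125; total 462.
Option 2: {York, Largo, Upton}: Z1→York 3·14=42, Z2→Upton 4·19=76, Z3→York 5·17=85, Z4→Largo 9·8=72, Z5→York 5·23=115. Service 390; fixed 109; total 499.
Difference: |462 − 499| = 37.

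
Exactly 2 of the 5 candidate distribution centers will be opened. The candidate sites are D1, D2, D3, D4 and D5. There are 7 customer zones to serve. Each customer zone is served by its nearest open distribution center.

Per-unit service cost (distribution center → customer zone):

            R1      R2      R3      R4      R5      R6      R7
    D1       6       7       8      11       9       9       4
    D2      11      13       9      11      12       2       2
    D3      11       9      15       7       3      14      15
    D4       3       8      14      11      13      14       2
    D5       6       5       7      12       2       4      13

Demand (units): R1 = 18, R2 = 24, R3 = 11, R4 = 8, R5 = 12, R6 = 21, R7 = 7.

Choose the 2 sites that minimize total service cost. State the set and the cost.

With exactly 2 open, each customer zone uses its cheapest among the chosen.
{D4, D5}: R1→D4 3·18=54, R2→D5 5·24=120, R3→D5 7·11=77, R4→D4 11·8=88, R5→D5 2·12=24, R6→D5 4·21=84, R7→D4 2·7=14. Service cost 461.
{D2, D5}: service cost 473
{D1, D5}: service cost 529
Among all 10 size-2 choices, {D4, D5} is lowest.

Choose D4 and D5; total service cost 461.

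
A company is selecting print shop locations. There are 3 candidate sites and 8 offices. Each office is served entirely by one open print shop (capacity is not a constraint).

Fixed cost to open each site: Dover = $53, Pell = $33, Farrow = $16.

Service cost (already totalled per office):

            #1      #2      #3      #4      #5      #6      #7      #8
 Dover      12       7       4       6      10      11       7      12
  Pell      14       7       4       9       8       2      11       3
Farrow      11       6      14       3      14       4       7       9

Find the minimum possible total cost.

Minimum total cost: 84

For any fixed open set, each office goes to its cheapest open site; total = fixed + service.
{Farrow}: #1→Farrow 11, #2→Farrow 6, #3→Farrow 14, #4→Farrow 3, #5→Farrow 14, #6→Farrow 4, #7→Farrow 7, #8→Farrow 9. Service 68; fixed 16; total 84.
{Pell}: service 58 + fixed 33 = 91
{Pell, Farrow}: service 44 + fixed 49 = 93
{Dover, Pell, Farrow}: #1→Farrow 11, #2→Farrow 6, #3→Dover 4, #4→Farrow 3, #5→Pell 8, #6→Pell 2, #7→Dover 7, #8→Pell 3. Service 44; fixed 102; total 146.
No other subset beats 84.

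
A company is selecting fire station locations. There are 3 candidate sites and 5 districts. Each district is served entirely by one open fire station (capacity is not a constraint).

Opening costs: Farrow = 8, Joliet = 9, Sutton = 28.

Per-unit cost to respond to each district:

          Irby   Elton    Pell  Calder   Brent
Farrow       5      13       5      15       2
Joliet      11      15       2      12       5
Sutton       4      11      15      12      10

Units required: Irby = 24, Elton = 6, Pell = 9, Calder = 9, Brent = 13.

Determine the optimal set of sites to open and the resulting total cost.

For any fixed open set, each district goes to its cheapest open site; total = fixed + service.
{Farrow, Joliet, Sutton}: Irby→Sutton 4·24=96, Elton→Sutton 11·6=66, Pell→Joliet 2·9=18, Calder→Joliet 12·9=108, Brent→Farrow 2·13=26. Service 314; fixed 45; total 359.
{Farrow, Joliet}: service 350 + fixed 17 = 367
{Farrow, Sutton}: service 341 + fixed 36 = 377
{Farrow}: Irby→Farrow 5·24=120, Elton→Farrow 13·6=78, Pell→Farrow 5·9=45, Calder→Farrow 15·9=135, Brent→Farrow 2·13=26. Service 404; fixed 8; total 412.
No other subset beats 359.

Open Farrow, Joliet and Sutton; minimum total cost 359.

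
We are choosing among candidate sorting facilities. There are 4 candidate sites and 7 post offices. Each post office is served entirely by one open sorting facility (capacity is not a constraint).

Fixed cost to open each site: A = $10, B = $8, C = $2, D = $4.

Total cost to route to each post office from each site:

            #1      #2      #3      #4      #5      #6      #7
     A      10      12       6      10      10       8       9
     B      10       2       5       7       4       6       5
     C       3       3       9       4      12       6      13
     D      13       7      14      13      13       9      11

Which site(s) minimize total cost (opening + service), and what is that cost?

Open B and C; minimum total cost 39.

For any fixed open set, each post office goes to its cheapest open site; total = fixed + service.
{B, C}: #1→C 3, #2→B 2, #3→B 5, #4→C 4, #5→B 4, #6→B 6, #7→B 5. Service 29; fixed 10; total 39.
{B, C, D}: service 29 + fixed 14 = 43
{B}: service 39 + fixed 8 = 47
{A, B, C, D}: service 29 + fixed 24 = 53
(All 15 nonempty subsets were checked; B and C is lowest.)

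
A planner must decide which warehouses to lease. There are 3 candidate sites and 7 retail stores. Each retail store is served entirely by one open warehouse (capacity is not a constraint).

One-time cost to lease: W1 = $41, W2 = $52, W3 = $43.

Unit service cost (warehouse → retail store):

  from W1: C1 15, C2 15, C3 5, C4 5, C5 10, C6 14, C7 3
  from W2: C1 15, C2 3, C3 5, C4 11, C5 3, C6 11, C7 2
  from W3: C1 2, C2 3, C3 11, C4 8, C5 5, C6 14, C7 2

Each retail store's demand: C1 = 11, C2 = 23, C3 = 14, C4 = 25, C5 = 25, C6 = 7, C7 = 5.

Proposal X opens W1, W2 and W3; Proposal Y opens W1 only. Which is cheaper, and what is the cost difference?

Proposal X is cheaper by 525.

Proposal X: {W1, W2, W3}: C1→W3 2·11=22, C2→W2 3·23=69, C3→W1 5·14=70, C4→W1 5·25=125, C5→W2 3·25=75, C6→W2 11·7=77, C7→W2 2·5=10. Service 448; fixed 136; total 584.
Proposal Y: {W1}: C1→W1 15·11=165, C2→W1 15·23=345, C3→W1 5·14=70, C4→W1 5·25=125, C5→W1 10·25=250, C6→W1 14·7=98, C7→W1 3·5=15. Service 1068; fixed 41; total 1109.
Difference: |584 − 1109| = 525.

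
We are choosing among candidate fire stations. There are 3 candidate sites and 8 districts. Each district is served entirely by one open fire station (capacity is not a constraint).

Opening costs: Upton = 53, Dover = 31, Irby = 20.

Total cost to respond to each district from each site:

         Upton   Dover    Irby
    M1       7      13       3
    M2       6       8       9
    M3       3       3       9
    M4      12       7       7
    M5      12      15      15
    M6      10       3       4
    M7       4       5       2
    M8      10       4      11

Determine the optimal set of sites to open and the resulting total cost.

Open Irby only; minimum total cost 80.

For any fixed open set, each district goes to its cheapest open site; total = fixed + service.
{Irby}: M1→Irby 3, M2→Irby 9, M3→Irby 9, M4→Irby 7, M5→Irby 15, M6→Irby 4, M7→Irby 2, M8→Irby 11. Service 60; fixed 20; total 80.
{Dover}: M1→Dover 13, M2→Dover 8, M3→Dover 3, M4→Dover 7, M5→Dover 15, M6→Dover 3, M7→Dover 5, M8→Dover 4. Service 58; fixed 31; total 89.
{Dover, Irby}: M1→Irby 3, M2→Dover 8, M3→Dover 3, M4→Dover 7, M5→Dover 15, M6→Dover 3, M7→Irby 2, M8→Dover 4. Service 45; fixed 51; total 96.
{Upton, Dover, Irby}: M1→Irby 3, M2→Upton 6, M3→Upton 3, M4→Dover 7, M5→Upton 12, M6→Dover 3, M7→Irby 2, M8→Dover 4. Service 40; fixed 104; total 144.
(All 7 nonempty subsets were checked; Irby only is lowest.)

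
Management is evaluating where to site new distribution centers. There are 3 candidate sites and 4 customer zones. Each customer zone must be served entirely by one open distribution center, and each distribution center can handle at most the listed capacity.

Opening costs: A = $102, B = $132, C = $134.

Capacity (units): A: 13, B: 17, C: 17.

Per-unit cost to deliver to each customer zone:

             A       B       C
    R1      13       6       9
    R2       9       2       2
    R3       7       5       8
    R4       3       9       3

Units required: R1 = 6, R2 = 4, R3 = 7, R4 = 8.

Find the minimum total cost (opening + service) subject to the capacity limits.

Minimum total cost: 337

Open {A, B}: R1→B 6·6=36, R2→B 2·4=8, R3→B 5·7=35, R4→A 3·8=24.
Loads: A carries 8/13, B carries 17/17. Service 103; fixed 234; total 337.
Next best feasible plan costs 365.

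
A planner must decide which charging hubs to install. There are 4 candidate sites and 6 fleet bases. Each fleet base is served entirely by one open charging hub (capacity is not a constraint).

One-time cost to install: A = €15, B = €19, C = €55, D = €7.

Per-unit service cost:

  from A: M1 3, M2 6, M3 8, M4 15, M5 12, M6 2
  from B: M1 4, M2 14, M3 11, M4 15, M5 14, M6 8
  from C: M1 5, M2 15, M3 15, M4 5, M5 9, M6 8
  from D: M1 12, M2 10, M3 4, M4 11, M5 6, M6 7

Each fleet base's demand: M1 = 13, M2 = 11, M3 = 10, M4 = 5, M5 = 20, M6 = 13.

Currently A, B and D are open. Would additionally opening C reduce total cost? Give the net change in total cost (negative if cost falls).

No — net change +25 (cost rises by 25).

Current service cost with {A, B, D}: 346.
Adding C: each fleet base re-picks its cheapest; new service cost 316, saving 30.
Extra fixed cost: 55. Net change = 55 − 30 = 25.
(Totals: 387 → 412.)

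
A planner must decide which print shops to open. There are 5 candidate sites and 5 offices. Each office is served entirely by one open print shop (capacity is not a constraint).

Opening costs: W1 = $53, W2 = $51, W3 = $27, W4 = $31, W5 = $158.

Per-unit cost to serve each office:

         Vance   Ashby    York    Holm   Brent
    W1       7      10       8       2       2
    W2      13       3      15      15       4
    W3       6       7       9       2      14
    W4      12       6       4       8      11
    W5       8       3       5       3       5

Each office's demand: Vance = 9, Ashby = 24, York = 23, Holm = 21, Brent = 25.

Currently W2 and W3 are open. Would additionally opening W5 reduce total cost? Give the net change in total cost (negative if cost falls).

No — net change +66 (cost rises by 66).

Current service cost with {W2, W3}: 475.
Adding W5: each office re-picks its cheapest; new service cost 383, saving 92.
Extra fixed cost: 158. Net change = 158 − 92 = 66.
(Totals: 553 → 619.)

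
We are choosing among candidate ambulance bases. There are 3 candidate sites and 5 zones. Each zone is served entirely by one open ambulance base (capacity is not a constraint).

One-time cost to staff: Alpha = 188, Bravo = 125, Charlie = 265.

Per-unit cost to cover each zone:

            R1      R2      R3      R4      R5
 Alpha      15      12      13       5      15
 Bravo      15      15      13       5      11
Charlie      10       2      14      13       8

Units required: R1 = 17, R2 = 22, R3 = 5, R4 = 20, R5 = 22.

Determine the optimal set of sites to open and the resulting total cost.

Open Bravo and Charlie; minimum total cost 945.

For any fixed open set, each zone goes to its cheapest open site; total = fixed + service.
{Bravo, Charlie}: R1→Charlie 10·17=170, R2→Charlie 2·22=44, R3→Bravo 13·5=65, R4→Bravo 5·20=100, R5→Charlie 8·22=176. Service 555; fixed 390; total 945.
{Charlie}: R1→Charlie 10·17=170, R2→Charlie 2·22=44, R3→Charlie 14·5=70, R4→Charlie 13·20=260, R5→Charlie 8·22=176. Service 720; fixed 265; total 985.
{Alpha, Charlie}: R1→Charlie 10·17=170, R2→Charlie 2·22=44, R3→Alpha 13·5=65, R4→Alpha 5·20=100, R5→Charlie 8·22=176. Service 555; fixed 453; total 1008.
{Alpha, Bravo, Charlie}: R1→Charlie 10·17=170, R2→Charlie 2·22=44, R3→Alpha 13·5=65, R4→Alpha 5·20=100, R5→Charlie 8·22=176. Service 555; fixed 578; total 1133.
(All 7 nonempty subsets were checked; Bravo and Charlie is lowest.)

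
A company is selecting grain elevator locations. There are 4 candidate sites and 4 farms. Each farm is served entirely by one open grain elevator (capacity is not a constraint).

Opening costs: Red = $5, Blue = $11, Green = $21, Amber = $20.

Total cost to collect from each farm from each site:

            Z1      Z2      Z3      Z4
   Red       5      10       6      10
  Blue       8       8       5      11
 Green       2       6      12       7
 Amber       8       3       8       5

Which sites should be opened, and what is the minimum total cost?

For any fixed open set, each farm goes to its cheapest open site; total = fixed + service.
{Red}: Z1→Red 5, Z2→Red 10, Z3→Red 6, Z4→Red 10. Service 31; fixed 5; total 36.
{Blue}: service 32 + fixed 11 = 43
{Red, Blue}: service 28 + fixed 16 = 44
{Red, Blue, Green, Amber}: service 15 + fixed 57 = 72
No other subset beats 36.

Open Red only; minimum total cost 36.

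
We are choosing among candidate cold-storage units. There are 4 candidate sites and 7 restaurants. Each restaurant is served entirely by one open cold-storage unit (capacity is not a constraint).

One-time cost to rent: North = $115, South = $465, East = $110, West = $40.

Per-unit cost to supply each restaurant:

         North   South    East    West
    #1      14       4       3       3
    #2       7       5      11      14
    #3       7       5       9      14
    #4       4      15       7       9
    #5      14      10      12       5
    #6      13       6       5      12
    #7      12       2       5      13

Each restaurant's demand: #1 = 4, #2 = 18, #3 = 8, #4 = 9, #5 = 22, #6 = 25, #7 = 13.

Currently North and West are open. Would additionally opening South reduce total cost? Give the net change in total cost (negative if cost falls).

No — net change +133 (cost rises by 133).

Current service cost with {North, West}: 796.
Adding South: each restaurant re-picks its cheapest; new service cost 464, saving 332.
Extra fixed cost: 465. Net change = 465 − 332 = 133.
(Totals: 951 → 1084.)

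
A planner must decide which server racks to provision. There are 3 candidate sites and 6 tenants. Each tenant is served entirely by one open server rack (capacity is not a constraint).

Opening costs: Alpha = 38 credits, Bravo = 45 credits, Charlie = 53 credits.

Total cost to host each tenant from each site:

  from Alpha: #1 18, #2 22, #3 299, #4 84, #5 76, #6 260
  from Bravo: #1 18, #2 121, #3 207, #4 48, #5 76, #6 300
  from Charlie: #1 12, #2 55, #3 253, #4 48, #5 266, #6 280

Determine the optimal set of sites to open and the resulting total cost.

For any fixed open set, each tenant goes to its cheapest open site; total = fixed + service.
{Alpha, Bravo}: #1→Alpha 18, #2→Alpha 22, #3→Bravo 207, #4→Bravo 48, #5→Alpha 76, #6→Alpha 260. Service 631; fixed 83; total 714.
{Alpha, Bravo, Charlie}: service 625 + fixed 136 = 761
{Alpha, Charlie}: service 671 + fixed 91 = 762
{Alpha}: #1→Alpha 18, #2→Alpha 22, #3→Alpha 299, #4→Alpha 84, #5→Alpha 76, #6→Alpha 260. Service 759; fixed 38; total 797.
(All 7 nonempty subsets were checked; Alpha and Bravo is lowest.)

Open Alpha and Bravo; minimum total cost 714.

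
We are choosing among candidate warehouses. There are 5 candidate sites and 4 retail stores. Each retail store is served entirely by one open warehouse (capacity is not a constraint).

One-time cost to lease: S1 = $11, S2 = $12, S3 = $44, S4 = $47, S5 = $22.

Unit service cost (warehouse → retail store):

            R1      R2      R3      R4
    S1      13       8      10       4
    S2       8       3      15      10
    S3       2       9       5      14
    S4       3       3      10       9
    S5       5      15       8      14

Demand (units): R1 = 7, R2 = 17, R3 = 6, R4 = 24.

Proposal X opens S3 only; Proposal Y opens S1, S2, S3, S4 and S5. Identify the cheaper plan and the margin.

Proposal Y is cheaper by 250.

Proposal X: {S3}: R1→S3 2·7=14, R2→S3 9·17=153, R3→S3 5·6=30, R4→S3 14·24=336. Service 533; fixed 44; total 577.
Proposal Y: {S1, S2, S3, S4, S5}: R1→S3 2·7=14, R2→S2 3·17=51, R3→S3 5·6=30, R4→S1 4·24=96. Service 191; fixed 136; total 327.
Difference: |577 − 327| = 250.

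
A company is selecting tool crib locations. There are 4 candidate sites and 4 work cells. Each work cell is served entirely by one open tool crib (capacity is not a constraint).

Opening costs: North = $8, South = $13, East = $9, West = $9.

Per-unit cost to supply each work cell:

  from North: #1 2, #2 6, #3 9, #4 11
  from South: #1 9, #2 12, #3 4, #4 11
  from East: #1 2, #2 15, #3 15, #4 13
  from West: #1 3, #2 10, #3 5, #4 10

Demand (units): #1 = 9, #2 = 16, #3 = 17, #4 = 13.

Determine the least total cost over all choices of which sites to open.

For any fixed open set, each work cell goes to its cheapest open site; total = fixed + service.
{North, South, West}: #1→North 2·9=18, #2→North 6·16=96, #3→South 4·17=68, #4→West 10·13=130. Service 312; fixed 30; total 342.
{North, South}: #1→North 2·9=18, #2→North 6·16=96, #3→South 4·17=68, #4→North 11·13=143. Service 325; fixed 21; total 346.
{North, West}: service 329 + fixed 17 = 346
{North, South, East, West}: #1→North 2·9=18, #2→North 6·16=96, #3→South 4·17=68, #4→West 10·13=130. Service 312; fixed 39; total 351.
(All 15 nonempty subsets were checked; North, South and West is lowest.)

Minimum total cost: 342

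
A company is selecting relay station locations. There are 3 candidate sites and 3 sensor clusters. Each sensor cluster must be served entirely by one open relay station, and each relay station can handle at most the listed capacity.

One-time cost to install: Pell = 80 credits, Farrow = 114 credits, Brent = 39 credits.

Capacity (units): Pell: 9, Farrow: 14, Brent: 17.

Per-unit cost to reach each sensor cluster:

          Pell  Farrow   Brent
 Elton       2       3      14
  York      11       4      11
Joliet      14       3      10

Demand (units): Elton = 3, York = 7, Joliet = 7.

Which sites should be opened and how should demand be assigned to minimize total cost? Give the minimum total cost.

Minimum total cost: 228

Open {Brent}: Elton→Brent 14·3=42, York→Brent 11·7=77, Joliet→Brent 10·7=70.
Loads: Brent carries 17/17. Service 189; fixed 39; total 228.
Next best feasible plan costs 244.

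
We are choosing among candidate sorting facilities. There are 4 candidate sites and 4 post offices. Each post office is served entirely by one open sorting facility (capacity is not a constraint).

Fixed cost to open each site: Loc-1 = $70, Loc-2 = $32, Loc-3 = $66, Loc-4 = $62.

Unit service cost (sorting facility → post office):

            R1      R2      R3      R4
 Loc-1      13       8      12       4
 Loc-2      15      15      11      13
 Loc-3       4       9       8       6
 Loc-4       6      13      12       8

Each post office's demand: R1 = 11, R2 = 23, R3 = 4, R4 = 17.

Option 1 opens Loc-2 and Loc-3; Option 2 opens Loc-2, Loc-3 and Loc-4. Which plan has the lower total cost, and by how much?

Option 1 is cheaper by 62.

Option 1: {Loc-2, Loc-3}: R1→Loc-3 4·11=44, R2→Loc-3 9·23=207, R3→Loc-3 8·4=32, R4→Loc-3 6·17=102. Service 385; fixed 98; total 483.
Option 2: {Loc-2, Loc-3, Loc-4}: R1→Loc-3 4·11=44, R2→Loc-3 9·23=207, R3→Loc-3 8·4=32, R4→Loc-3 6·17=102. Service 385; fixed 160; total 545.
Difference: |483 − 545| = 62.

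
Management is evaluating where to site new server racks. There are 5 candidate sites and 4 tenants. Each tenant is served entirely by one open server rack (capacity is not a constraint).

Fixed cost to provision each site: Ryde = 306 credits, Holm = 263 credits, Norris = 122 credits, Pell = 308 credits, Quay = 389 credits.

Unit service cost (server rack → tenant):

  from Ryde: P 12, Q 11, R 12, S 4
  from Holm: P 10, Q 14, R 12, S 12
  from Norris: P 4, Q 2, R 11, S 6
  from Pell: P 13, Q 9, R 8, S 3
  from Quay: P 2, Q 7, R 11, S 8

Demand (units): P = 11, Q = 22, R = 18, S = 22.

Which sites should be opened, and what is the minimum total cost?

Open Norris only; minimum total cost 540.

For any fixed open set, each tenant goes to its cheapest open site; total = fixed + service.
{Norris}: P→Norris 4·11=44, Q→Norris 2·22=44, R→Norris 11·18=198, S→Norris 6·22=132. Service 418; fixed 122; total 540.
{Norris, Pell}: service 298 + fixed 430 = 728
{Ryde, Norris}: P→Norris 4·11=44, Q→Norris 2·22=44, R→Norris 11·18=198, S→Ryde 4·22=88. Service 374; fixed 428; total 802.
{Ryde, Holm, Norris, Pell, Quay}: service 276 + fixed 1388 = 1664
No other subset beats 540.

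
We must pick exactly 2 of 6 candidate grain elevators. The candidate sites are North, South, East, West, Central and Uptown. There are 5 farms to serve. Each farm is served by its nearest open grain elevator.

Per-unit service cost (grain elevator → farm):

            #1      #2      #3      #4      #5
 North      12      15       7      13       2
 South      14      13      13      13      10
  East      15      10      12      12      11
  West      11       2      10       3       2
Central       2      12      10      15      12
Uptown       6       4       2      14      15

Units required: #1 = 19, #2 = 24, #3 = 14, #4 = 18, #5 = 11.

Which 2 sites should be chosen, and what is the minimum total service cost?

With exactly 2 open, each farm uses its cheapest among the chosen.
{West, Uptown}: #1→Uptown 6·19=114, #2→West 2·24=48, #3→Uptown 2·14=28, #4→West 3·18=54, #5→West 2·11=22. Service cost 266.
{West, Central}: service cost 302
{North, West}: service cost 431
Among all 15 size-2 choices, {West, Uptown} is lowest.

Choose West and Uptown; total service cost 266.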